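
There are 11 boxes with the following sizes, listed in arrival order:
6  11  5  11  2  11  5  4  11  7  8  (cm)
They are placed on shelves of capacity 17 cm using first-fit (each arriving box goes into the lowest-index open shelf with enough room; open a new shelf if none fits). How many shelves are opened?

5

  6 → shelf 1 (new)  [load 6/17]
  11 → shelf 1  [load 17/17]
  5 → shelf 2 (new)  [load 5/17]
  11 → shelf 2  [load 16/17]
  2 → shelf 3 (new)  [load 2/17]
  11 → shelf 3  [load 13/17]
  5 → shelf 4 (new)  [load 5/17]
  4 → shelf 3  [load 17/17]
  11 → shelf 4  [load 16/17]
  7 → shelf 5 (new)  [load 7/17]
  8 → shelf 5  [load 15/17]
5 shelves opened.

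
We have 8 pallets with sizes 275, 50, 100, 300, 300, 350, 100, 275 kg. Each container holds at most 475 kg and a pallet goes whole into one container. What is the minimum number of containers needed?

Total = 350 + 300 + 300 + 275 + 275 + 100 + 100 + 50 = 1750 kg.
Lower bound: ⌈1750/475⌉ = 4 containers.
Also, 5 pallets each exceed 475/2 kg, and no two of those can share a container, so at least 5 containers are needed.
A packing using 5 containers:
  container 1: 350 + 100 = 450
  container 2: 300 + 100 + 50 = 450
  container 3: 300 = 300
  container 4: 275 = 275
  container 5: 275 = 275
This matches the lower bound, so 5 is optimal.

5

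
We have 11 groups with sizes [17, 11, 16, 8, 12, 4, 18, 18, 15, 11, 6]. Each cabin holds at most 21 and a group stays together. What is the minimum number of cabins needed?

Total = 18 + 18 + 17 + 16 + 15 + 12 + 11 + 11 + 8 + 6 + 4 = 136.
Lower bound: ⌈136/21⌉ = 7 cabins.
Also, 8 groups each exceed 21/2, and no two of those can share a cabin, so at least 8 cabins are needed.
A packing using 8 cabins:
  cabin 1: 18 = 18
  cabin 2: 18 = 18
  cabin 3: 17 + 4 = 21
  cabin 4: 16 = 16
  cabin 5: 15 + 6 = 21
  cabin 6: 12 + 8 = 20
  cabin 7: 11 = 11
  cabin 8: 11 = 11
This matches the lower bound, so 8 is optimal.

8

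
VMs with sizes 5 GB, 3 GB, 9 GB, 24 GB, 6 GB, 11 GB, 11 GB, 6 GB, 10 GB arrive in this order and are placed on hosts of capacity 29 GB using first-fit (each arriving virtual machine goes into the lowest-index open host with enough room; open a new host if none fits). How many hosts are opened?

4

  5 → host 1 (new)  [load 5/29]
  3 → host 1  [load 8/29]
  9 → host 1  [load 17/29]
  24 → host 2 (new)  [load 24/29]
  6 → host 1  [load 23/29]
  11 → host 3 (new)  [load 11/29]
  11 → host 3  [load 22/29]
  6 → host 1  [load 29/29]
  10 → host 4 (new)  [load 10/29]
4 hosts opened.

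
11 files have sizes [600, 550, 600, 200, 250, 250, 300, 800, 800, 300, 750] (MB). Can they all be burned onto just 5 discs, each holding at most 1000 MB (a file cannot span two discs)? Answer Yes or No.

No

Total = 5400 MB; ⌈5400/1000⌉ = 6.
At least 6 discs are required, but only 5 are allowed.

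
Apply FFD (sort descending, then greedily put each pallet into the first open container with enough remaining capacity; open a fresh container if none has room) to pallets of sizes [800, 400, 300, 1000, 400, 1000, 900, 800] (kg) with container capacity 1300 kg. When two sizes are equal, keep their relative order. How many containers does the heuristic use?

Sorted descending: 1000, 1000, 900, 800, 800, 400, 400, 300.
  1000 → container 1 (new)  [load 1000/1300]
  1000 → container 2 (new)  [load 1000/1300]
  900 → container 3 (new)  [load 900/1300]
  800 → container 4 (new)  [load 800/1300]
  800 → container 5 (new)  [load 800/1300]
  400 → container 3  [load 1300/1300]
  400 → container 4  [load 1200/1300]
  300 → container 1  [load 1300/1300]
5 containers opened.

5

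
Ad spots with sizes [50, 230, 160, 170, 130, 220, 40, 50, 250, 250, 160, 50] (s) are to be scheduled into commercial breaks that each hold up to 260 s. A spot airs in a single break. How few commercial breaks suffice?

8

Total = 250 + 250 + 230 + 220 + 170 + 160 + 160 + 130 + 50 + 50 + 50 + 40 = 1760 s.
Lower bound: ⌈1760/260⌉ = 7 commercial breaks.
A packing using 8 commercial breaks:
  break 1: 250 = 250
  break 2: 250 = 250
  break 3: 230 = 230
  break 4: 220 + 40 = 260
  break 5: 170 + 50 = 220
  break 6: 160 + 50 + 50 = 260
  break 7: 160 = 160
  break 8: 130 = 130
No arrangement into 7 commercial breaks stays within capacity, so 8 is optimal.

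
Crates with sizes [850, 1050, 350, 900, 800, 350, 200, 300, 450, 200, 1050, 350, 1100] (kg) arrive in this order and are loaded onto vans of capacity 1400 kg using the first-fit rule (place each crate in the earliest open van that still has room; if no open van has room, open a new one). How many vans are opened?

6

  850 → van 1 (new)  [load 850/1400]
  1050 → van 2 (new)  [load 1050/1400]
  350 → van 1  [load 1200/1400]
  900 → van 3 (new)  [load 900/1400]
  800 → van 4 (new)  [load 800/1400]
  350 → van 2  [load 1400/1400]
  200 → van 1  [load 1400/1400]
  300 → van 3  [load 1200/1400]
  450 → van 4  [load 1250/1400]
  200 → van 3  [load 1400/1400]
  1050 → van 5 (new)  [load 1050/1400]
  350 → van 5  [load 1400/1400]
  1100 → van 6 (new)  [load 1100/1400]
6 vans opened.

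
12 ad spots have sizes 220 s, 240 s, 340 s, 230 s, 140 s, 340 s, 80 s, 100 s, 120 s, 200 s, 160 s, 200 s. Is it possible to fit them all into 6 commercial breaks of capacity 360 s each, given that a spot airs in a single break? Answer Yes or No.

No

Total = 2370 s; ⌈2370/360⌉ = 7.
At least 7 commercial breaks are required, but only 6 are allowed.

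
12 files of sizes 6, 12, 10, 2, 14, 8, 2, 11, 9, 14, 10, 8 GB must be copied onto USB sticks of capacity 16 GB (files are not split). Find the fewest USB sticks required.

Total = 14 + 14 + 12 + 11 + 10 + 10 + 9 + 8 + 8 + 6 + 2 + 2 = 106 GB.
Lower bound: ⌈106/16⌉ = 7 USB sticks.
A packing using 8 USB sticks:
  USB stick 1: 14 + 2 = 16
  USB stick 2: 14 + 2 = 16
  USB stick 3: 12 = 12
  USB stick 4: 11 = 11
  USB stick 5: 10 + 6 = 16
  USB stick 6: 10 = 10
  USB stick 7: 9 = 9
  USB stick 8: 8 + 8 = 16
No arrangement into 7 USB sticks stays within capacity, so 8 is optimal.

8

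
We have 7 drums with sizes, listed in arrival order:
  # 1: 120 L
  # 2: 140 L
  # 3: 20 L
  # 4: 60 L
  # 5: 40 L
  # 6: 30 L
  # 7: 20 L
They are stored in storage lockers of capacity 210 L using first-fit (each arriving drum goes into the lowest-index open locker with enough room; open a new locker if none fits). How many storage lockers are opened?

3

  120 → locker 1 (new)  [load 120/210]
  140 → locker 2 (new)  [load 140/210]
  20 → locker 1  [load 140/210]
  60 → locker 1  [load 200/210]
  40 → locker 2  [load 180/210]
  30 → locker 2  [load 210/210]
  20 → locker 3 (new)  [load 20/210]
3 storage lockers opened.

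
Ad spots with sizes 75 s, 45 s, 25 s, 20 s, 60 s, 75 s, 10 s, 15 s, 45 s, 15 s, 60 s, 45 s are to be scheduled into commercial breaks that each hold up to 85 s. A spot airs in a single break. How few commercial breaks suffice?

7

Total = 75 + 75 + 60 + 60 + 45 + 45 + 45 + 25 + 20 + 15 + 15 + 10 = 490 s.
Lower bound: ⌈490/85⌉ = 6 commercial breaks.
Also, 7 ad spots each exceed 85/2 s, and no two of those can share a break, so at least 7 commercial breaks are needed.
A packing using 7 commercial breaks:
  break 1: 75 + 10 = 85
  break 2: 75 = 75
  break 3: 60 + 25 = 85
  break 4: 60 + 20 = 80
  break 5: 45 + 15 + 15 = 75
  break 6: 45 = 45
  break 7: 45 = 45
This matches the lower bound, so 7 is optimal.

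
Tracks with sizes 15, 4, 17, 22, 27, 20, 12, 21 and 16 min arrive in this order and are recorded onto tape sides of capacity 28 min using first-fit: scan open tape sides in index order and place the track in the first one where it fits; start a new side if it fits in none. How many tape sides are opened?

7

  15 → side 1 (new)  [load 15/28]
  4 → side 1  [load 19/28]
  17 → side 2 (new)  [load 17/28]
  22 → side 3 (new)  [load 22/28]
  27 → side 4 (new)  [load 27/28]
  20 → side 5 (new)  [load 20/28]
  12 → side 6 (new)  [load 12/28]
  21 → side 7 (new)  [load 21/28]
  16 → side 6  [load 28/28]
7 tape sides opened.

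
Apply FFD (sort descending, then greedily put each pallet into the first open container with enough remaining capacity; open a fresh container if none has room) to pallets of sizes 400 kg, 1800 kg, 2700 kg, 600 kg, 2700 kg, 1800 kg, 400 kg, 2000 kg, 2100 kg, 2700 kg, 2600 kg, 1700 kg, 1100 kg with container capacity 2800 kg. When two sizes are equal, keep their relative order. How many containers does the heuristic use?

Sorted descending: 2700, 2700, 2700, 2600, 2100, 2000, 1800, 1800, 1700, 1100, 600, 400, 400.
  2700 → container 1 (new)  [load 2700/2800]
  2700 → container 2 (new)  [load 2700/2800]
  2700 → container 3 (new)  [load 2700/2800]
  2600 → container 4 (new)  [load 2600/2800]
  2100 → container 5 (new)  [load 2100/2800]
  2000 → container 6 (new)  [load 2000/2800]
  1800 → container 7 (new)  [load 1800/2800]
  1800 → container 8 (new)  [load 1800/2800]
  1700 → container 9 (new)  [load 1700/2800]
  1100 → container 9  [load 2800/2800]
  600 → container 5  [load 2700/2800]
  400 → container 6  [load 2400/2800]
  400 → container 6  [load 2800/2800]
9 containers opened.

9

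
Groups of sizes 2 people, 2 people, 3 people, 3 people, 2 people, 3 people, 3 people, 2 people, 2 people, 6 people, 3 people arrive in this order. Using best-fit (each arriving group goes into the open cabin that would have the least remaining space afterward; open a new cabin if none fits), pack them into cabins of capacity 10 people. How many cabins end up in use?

  2 → cabin 1 (new)  [load 2/10]
  2 → cabin 1  [load 4/10]
  3 → cabin 1  [load 7/10]
  3 → cabin 1  [load 10/10]
  2 → cabin 2 (new)  [load 2/10]
  3 → cabin 2  [load 5/10]
  3 → cabin 2  [load 8/10]
  2 → cabin 2  [load 10/10]
  2 → cabin 3 (new)  [load 2/10]
  6 → cabin 3  [load 8/10]
  3 → cabin 4 (new)  [load 3/10]
4 cabins opened.

4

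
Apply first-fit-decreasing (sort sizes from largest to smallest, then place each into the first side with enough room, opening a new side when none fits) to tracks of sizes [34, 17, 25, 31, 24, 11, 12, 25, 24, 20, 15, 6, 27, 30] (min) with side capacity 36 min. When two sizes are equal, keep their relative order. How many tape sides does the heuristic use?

Sorted descending: 34, 31, 30, 27, 25, 25, 24, 24, 20, 17, 15, 12, 11, 6.
  34 → side 1 (new)  [load 34/36]
  31 → side 2 (new)  [load 31/36]
  30 → side 3 (new)  [load 30/36]
  27 → side 4 (new)  [load 27/36]
  25 → side 5 (new)  [load 25/36]
  25 → side 6 (new)  [load 25/36]
  24 → side 7 (new)  [load 24/36]
  24 → side 8 (new)  [load 24/36]
  20 → side 9 (new)  [load 20/36]
  17 → side 10 (new)  [load 17/36]
  15 → side 9  [load 35/36]
  12 → side 7  [load 36/36]
  11 → side 5  [load 36/36]
  6 → side 3  [load 36/36]
10 tape sides opened.

10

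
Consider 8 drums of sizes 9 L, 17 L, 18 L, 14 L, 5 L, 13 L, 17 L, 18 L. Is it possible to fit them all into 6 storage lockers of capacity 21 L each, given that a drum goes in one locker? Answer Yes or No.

Total = 111 L; ⌈111/21⌉ = 6.
The bound of 6 does not rule out 6, but exhaustive search shows no assignment into 6 storage lockers of capacity 21 L exists — the minimum is 7.

No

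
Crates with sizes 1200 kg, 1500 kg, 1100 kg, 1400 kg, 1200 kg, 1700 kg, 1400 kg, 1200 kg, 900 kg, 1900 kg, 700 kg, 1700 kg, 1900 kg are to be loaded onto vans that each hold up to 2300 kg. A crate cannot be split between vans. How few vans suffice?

10

Total = 1900 + 1900 + 1700 + 1700 + 1500 + 1400 + 1400 + 1200 + 1200 + 1200 + 1100 + 900 + 700 = 17800 kg.
Lower bound: ⌈17800/2300⌉ = 8 vans.
Also, 10 crates each exceed 1150 kg, and no two of those can share a van, so at least 10 vans are needed.
A packing using 10 vans:
  van 1: 1900 = 1900
  van 2: 1900 = 1900
  van 3: 1700 = 1700
  van 4: 1700 = 1700
  van 5: 1500 + 700 = 2200
  van 6: 1400 + 900 = 2300
  van 7: 1400 = 1400
  van 8: 1200 + 1100 = 2300
  van 9: 1200 = 1200
  van 10: 1200 = 1200
This matches the lower bound, so 10 is optimal.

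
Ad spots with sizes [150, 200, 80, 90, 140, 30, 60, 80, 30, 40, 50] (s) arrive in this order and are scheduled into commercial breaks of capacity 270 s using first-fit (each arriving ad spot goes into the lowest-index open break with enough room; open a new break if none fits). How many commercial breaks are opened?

  150 → break 1 (new)  [load 150/270]
  200 → break 2 (new)  [load 200/270]
  80 → break 1  [load 230/270]
  90 → break 3 (new)  [load 90/270]
  140 → break 3  [load 230/270]
  30 → break 1  [load 260/270]
  60 → break 2  [load 260/270]
  80 → break 4 (new)  [load 80/270]
  30 → break 3  [load 260/270]
  40 → break 4  [load 120/270]
  50 → break 4  [load 170/270]
4 commercial breaks opened.

4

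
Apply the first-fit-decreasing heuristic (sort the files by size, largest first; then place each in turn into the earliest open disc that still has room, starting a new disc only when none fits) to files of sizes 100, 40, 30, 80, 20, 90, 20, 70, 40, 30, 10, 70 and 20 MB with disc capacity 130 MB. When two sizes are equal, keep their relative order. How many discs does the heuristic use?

5

Sorted descending: 100, 90, 80, 70, 70, 40, 40, 30, 30, 20, 20, 20, 10.
  100 → disc 1 (new)  [load 100/130]
  90 → disc 2 (new)  [load 90/130]
  80 → disc 3 (new)  [load 80/130]
  70 → disc 4 (new)  [load 70/130]
  70 → disc 5 (new)  [load 70/130]
  40 → disc 2  [load 130/130]
  40 → disc 3  [load 120/130]
  30 → disc 1  [load 130/130]
  30 → disc 4  [load 100/130]
  20 → disc 4  [load 120/130]
  20 → disc 5  [load 90/130]
  20 → disc 5  [load 110/130]
  10 → disc 3  [load 130/130]
5 discs opened.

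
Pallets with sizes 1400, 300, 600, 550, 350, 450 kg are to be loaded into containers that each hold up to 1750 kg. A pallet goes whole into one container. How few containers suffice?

Total = 1400 + 600 + 550 + 450 + 350 + 300 = 3650 kg.
Lower bound: ⌈3650/1750⌉ = 3 containers.
A packing using 3 containers:
  container 1: 1400 + 350 = 1750
  container 2: 600 + 550 + 450 = 1600
  container 3: 300 = 300
This matches the lower bound, so 3 is optimal.

3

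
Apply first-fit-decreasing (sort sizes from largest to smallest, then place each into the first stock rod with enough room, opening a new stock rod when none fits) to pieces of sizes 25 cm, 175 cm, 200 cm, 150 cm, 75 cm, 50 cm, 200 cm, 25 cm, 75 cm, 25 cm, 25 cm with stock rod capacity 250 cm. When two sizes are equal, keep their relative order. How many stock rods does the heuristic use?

Sorted descending: 200, 200, 175, 150, 75, 75, 50, 25, 25, 25, 25.
  200 → stock rod 1 (new)  [load 200/250]
  200 → stock rod 2 (new)  [load 200/250]
  175 → stock rod 3 (new)  [load 175/250]
  150 → stock rod 4 (new)  [load 150/250]
  75 → stock rod 3  [load 250/250]
  75 → stock rod 4  [load 225/250]
  50 → stock rod 1  [load 250/250]
  25 → stock rod 2  [load 225/250]
  25 → stock rod 2  [load 250/250]
  25 → stock rod 4  [load 250/250]
  25 → stock rod 5 (new)  [load 25/250]
5 stock rods opened.

5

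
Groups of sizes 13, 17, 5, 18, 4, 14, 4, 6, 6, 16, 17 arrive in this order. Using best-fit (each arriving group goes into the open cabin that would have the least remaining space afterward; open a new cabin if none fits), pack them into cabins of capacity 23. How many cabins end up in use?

  13 → cabin 1 (new)  [load 13/23]
  17 → cabin 2 (new)  [load 17/23]
  5 → cabin 2  [load 22/23]
  18 → cabin 3 (new)  [load 18/23]
  4 → cabin 3  [load 22/23]
  14 → cabin 4 (new)  [load 14/23]
  4 → cabin 4  [load 18/23]
  6 → cabin 1  [load 19/23]
  6 → cabin 5 (new)  [load 6/23]
  16 → cabin 5  [load 22/23]
  17 → cabin 6 (new)  [load 17/23]
6 cabins opened.

6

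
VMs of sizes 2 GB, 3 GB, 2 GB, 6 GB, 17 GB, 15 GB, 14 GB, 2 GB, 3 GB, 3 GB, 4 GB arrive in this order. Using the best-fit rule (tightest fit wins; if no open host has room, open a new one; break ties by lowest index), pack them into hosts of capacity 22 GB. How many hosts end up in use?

  2 → host 1 (new)  [load 2/22]
  3 → host 1  [load 5/22]
  2 → host 1  [load 7/22]
  6 → host 1  [load 13/22]
  17 → host 2 (new)  [load 17/22]
  15 → host 3 (new)  [load 15/22]
  14 → host 4 (new)  [load 14/22]
  2 → host 2  [load 19/22]
  3 → host 2  [load 22/22]
  3 → host 3  [load 18/22]
  4 → host 3  [load 22/22]
4 hosts opened.

4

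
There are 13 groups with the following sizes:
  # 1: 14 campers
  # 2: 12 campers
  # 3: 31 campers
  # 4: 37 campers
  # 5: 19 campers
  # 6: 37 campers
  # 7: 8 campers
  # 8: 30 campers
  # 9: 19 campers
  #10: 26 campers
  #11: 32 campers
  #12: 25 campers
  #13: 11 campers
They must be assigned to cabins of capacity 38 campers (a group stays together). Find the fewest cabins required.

9

Total = 37 + 37 + 32 + 31 + 30 + 26 + 25 + 19 + 19 + 14 + 12 + 11 + 8 = 301 campers.
Lower bound: ⌈301/38⌉ = 8 cabins.
A packing using 9 cabins:
  cabin 1: 37 = 37
  cabin 2: 37 = 37
  cabin 3: 32 = 32
  cabin 4: 31 = 31
  cabin 5: 30 + 8 = 38
  cabin 6: 26 + 12 = 38
  cabin 7: 25 + 11 = 36
  cabin 8: 19 + 19 = 38
  cabin 9: 14 = 14
No arrangement into 8 cabins stays within capacity, so 9 is optimal.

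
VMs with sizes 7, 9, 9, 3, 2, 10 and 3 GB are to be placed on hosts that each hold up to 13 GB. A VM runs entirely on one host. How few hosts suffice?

Total = 10 + 9 + 9 + 7 + 3 + 3 + 2 = 43 GB.
Lower bound: ⌈43/13⌉ = 4 hosts.
A packing using 4 hosts:
  host 1: 10 + 3 = 13
  host 2: 9 + 3 = 12
  host 3: 9 + 2 = 11
  host 4: 7 = 7
This matches the lower bound, so 4 is optimal.

4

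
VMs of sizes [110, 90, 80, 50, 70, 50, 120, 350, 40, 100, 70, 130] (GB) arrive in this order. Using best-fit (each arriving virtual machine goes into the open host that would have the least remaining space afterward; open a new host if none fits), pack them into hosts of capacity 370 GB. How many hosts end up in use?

  110 → host 1 (new)  [load 110/370]
  90 → host 1  [load 200/370]
  80 → host 1  [load 280/370]
  50 → host 1  [load 330/370]
  70 → host 2 (new)  [load 70/370]
  50 → host 2  [load 120/370]
  120 → host 2  [load 240/370]
  350 → host 3 (new)  [load 350/370]
  40 → host 1  [load 370/370]
  100 → host 2  [load 340/370]
  70 → host 4 (new)  [load 70/370]
  130 → host 4  [load 200/370]
4 hosts opened.

4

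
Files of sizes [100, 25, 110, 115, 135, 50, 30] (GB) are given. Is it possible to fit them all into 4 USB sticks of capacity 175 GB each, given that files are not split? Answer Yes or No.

A valid assignment using 4 USB sticks:
  USB stick 1: 135 + 30 = 165
  USB stick 2: 115 + 50 = 165
  USB stick 3: 110 + 25 = 135
  USB stick 4: 100 = 100
Every load is within 175 GB, so 4 USB sticks suffice.

Yes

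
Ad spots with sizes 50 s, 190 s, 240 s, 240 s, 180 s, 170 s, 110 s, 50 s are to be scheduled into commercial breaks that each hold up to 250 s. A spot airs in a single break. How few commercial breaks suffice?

Total = 240 + 240 + 190 + 180 + 170 + 110 + 50 + 50 = 1230 s.
Lower bound: ⌈1230/250⌉ = 5 commercial breaks.
A packing using 6 commercial breaks:
  break 1: 240 = 240
  break 2: 240 = 240
  break 3: 190 + 50 = 240
  break 4: 180 + 50 = 230
  break 5: 170 = 170
  break 6: 110 = 110
No arrangement into 5 commercial breaks stays within capacity, so 6 is optimal.

6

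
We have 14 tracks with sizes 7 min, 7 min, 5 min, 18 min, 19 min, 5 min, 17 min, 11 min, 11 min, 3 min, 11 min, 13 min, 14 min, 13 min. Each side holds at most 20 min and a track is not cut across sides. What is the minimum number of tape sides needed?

Total = 19 + 18 + 17 + 14 + 13 + 13 + 11 + 11 + 11 + 7 + 7 + 5 + 5 + 3 = 154 min.
Lower bound: ⌈154/20⌉ = 8 tape sides.
Also, 9 tracks each exceed 10 min, and no two of those can share a side, so at least 9 tape sides are needed.
A packing using 9 tape sides:
  side 1: 19 = 19
  side 2: 18 = 18
  side 3: 17 + 3 = 20
  side 4: 14 + 5 = 19
  side 5: 13 + 7 = 20
  side 6: 13 + 7 = 20
  side 7: 11 + 5 = 16
  side 8: 11 = 11
  side 9: 11 = 11
This matches the lower bound, so 9 is optimal.

9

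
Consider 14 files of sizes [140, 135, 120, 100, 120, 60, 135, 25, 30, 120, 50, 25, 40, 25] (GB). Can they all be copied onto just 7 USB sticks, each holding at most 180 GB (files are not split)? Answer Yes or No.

A valid assignment using 7 USB sticks:
  USB stick 1: 140 + 40 = 180
  USB stick 2: 135 + 30 = 165
  USB stick 3: 135 + 25 = 160
  USB stick 4: 120 + 60 = 180
  USB stick 5: 120 + 50 = 170
  USB stick 6: 120 + 25 + 25 = 170
  USB stick 7: 100 = 100
Every load is within 180 GB, so 7 USB sticks suffice.

Yes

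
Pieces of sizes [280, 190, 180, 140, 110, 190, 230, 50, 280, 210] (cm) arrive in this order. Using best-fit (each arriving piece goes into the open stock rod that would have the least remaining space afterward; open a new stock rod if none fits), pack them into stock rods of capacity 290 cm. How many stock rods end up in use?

  280 → stock rod 1 (new)  [load 280/290]
  190 → stock rod 2 (new)  [load 190/290]
  180 → stock rod 3 (new)  [load 180/290]
  140 → stock rod 4 (new)  [load 140/290]
  110 → stock rod 3  [load 290/290]
  190 → stock rod 5 (new)  [load 190/290]
  230 → stock rod 6 (new)  [load 230/290]
  50 → stock rod 6  [load 280/290]
  280 → stock rod 7 (new)  [load 280/290]
  210 → stock rod 8 (new)  [load 210/290]
8 stock rods opened.

8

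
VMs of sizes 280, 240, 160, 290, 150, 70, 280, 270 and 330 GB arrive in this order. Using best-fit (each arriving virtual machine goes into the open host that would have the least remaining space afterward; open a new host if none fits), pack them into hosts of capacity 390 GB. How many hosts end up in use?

7

  280 → host 1 (new)  [load 280/390]
  240 → host 2 (new)  [load 240/390]
  160 → host 3 (new)  [load 160/390]
  290 → host 4 (new)  [load 290/390]
  150 → host 2  [load 390/390]
  70 → host 4  [load 360/390]
  280 → host 5 (new)  [load 280/390]
  270 → host 6 (new)  [load 270/390]
  330 → host 7 (new)  [load 330/390]
7 hosts opened.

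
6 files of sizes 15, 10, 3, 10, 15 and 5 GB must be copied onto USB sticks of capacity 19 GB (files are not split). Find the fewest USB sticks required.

4

Total = 15 + 15 + 10 + 10 + 5 + 3 = 58 GB.
Lower bound: ⌈58/19⌉ = 4 USB sticks.
A packing using 4 USB sticks:
  USB stick 1: 15 + 3 = 18
  USB stick 2: 15 = 15
  USB stick 3: 10 + 5 = 15
  USB stick 4: 10 = 10
This matches the lower bound, so 4 is optimal.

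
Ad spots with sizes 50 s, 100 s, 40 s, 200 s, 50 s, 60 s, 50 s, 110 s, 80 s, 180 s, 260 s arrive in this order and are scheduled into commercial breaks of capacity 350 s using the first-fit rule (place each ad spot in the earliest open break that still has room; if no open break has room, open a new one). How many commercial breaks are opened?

4

  50 → break 1 (new)  [load 50/350]
  100 → break 1  [load 150/350]
  40 → break 1  [load 190/350]
  200 → break 2 (new)  [load 200/350]
  50 → break 1  [load 240/350]
  60 → break 1  [load 300/350]
  50 → break 1  [load 350/350]
  110 → break 2  [load 310/350]
  80 → break 3 (new)  [load 80/350]
  180 → break 3  [load 260/350]
  260 → break 4 (new)  [load 260/350]
4 commercial breaks opened.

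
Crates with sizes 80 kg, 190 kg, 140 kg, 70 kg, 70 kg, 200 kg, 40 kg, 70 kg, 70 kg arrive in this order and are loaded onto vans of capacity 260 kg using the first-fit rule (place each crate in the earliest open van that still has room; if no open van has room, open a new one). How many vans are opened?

4

  80 → van 1 (new)  [load 80/260]
  190 → van 2 (new)  [load 190/260]
  140 → van 1  [load 220/260]
  70 → van 2  [load 260/260]
  70 → van 3 (new)  [load 70/260]
  200 → van 4 (new)  [load 200/260]
  40 → van 1  [load 260/260]
  70 → van 3  [load 140/260]
  70 → van 3  [load 210/260]
4 vans opened.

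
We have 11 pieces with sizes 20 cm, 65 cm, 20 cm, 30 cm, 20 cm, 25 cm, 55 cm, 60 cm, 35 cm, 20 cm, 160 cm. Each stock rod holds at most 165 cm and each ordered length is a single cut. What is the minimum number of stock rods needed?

Total = 160 + 65 + 60 + 55 + 35 + 30 + 25 + 20 + 20 + 20 + 20 = 510 cm.
Lower bound: ⌈510/165⌉ = 4 stock rods.
A packing using 4 stock rods:
  stock rod 1: 160 = 160
  stock rod 2: 65 + 60 + 35 = 160
  stock rod 3: 55 + 30 + 25 + 20 + 20 = 150
  stock rod 4: 20 + 20 = 40
This matches the lower bound, so 4 is optimal.

4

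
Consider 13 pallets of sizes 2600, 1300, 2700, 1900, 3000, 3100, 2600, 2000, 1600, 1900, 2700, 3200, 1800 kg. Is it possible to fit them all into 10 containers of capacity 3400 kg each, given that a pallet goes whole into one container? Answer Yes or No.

No

Total = 30400 kg; ⌈30400/3400⌉ = 9.
11 pallets each exceed half the capacity and cannot share a container, forcing at least 11 containers.
At least 11 containers are required, but only 10 are allowed.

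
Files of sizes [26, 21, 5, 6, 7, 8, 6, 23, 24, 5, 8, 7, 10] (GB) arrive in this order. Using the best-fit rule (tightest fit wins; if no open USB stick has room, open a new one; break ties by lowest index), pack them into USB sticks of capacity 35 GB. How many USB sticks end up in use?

  26 → USB stick 1 (new)  [load 26/35]
  21 → USB stick 2 (new)  [load 21/35]
  5 → USB stick 1  [load 31/35]
  6 → USB stick 2  [load 27/35]
  7 → USB stick 2  [load 34/35]
  8 → USB stick 3 (new)  [load 8/35]
  6 → USB stick 3  [load 14/35]
  23 → USB stick 4 (new)  [load 23/35]
  24 → USB stick 5 (new)  [load 24/35]
  5 → USB stick 5  [load 29/35]
  8 → USB stick 4  [load 31/35]
  7 → USB stick 3  [load 21/35]
  10 → USB stick 3  [load 31/35]
5 USB sticks opened.

5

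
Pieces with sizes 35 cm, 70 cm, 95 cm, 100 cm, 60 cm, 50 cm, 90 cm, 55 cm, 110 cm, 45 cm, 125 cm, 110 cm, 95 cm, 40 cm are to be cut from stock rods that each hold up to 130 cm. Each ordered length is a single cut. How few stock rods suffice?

10

Total = 125 + 110 + 110 + 100 + 95 + 95 + 90 + 70 + 60 + 55 + 50 + 45 + 40 + 35 = 1080 cm.
Lower bound: ⌈1080/130⌉ = 9 stock rods.
A packing using 10 stock rods:
  stock rod 1: 125 = 125
  stock rod 2: 110 = 110
  stock rod 3: 110 = 110
  stock rod 4: 100 = 100
  stock rod 5: 95 + 35 = 130
  stock rod 6: 95 = 95
  stock rod 7: 90 + 40 = 130
  stock rod 8: 70 + 60 = 130
  stock rod 9: 55 + 50 = 105
  stock rod 10: 45 = 45
No arrangement into 9 stock rods stays within capacity, so 10 is optimal.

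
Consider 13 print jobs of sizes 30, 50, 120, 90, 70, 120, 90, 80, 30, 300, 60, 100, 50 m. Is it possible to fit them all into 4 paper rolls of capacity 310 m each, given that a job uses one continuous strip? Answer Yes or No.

A valid assignment using 4 paper rolls:
  roll 1: 300 = 300
  roll 2: 120 + 120 + 70 = 310
  roll 3: 100 + 90 + 90 + 30 = 310
  roll 4: 80 + 60 + 50 + 50 + 30 = 270
Every load is within 310 m, so 4 paper rolls suffice.

Yes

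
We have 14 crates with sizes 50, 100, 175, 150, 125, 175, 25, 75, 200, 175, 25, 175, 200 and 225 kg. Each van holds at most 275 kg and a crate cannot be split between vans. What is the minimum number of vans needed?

8

Total = 225 + 200 + 200 + 175 + 175 + 175 + 175 + 150 + 125 + 100 + 75 + 50 + 25 + 25 = 1875 kg.
Lower bound: ⌈1875/275⌉ = 7 vans.
Also, 8 crates each exceed 275/2 kg, and no two of those can share a van, so at least 8 vans are needed.
A packing using 8 vans:
  van 1: 225 + 50 = 275
  van 2: 200 + 75 = 275
  van 3: 200 + 25 + 25 = 250
  van 4: 175 + 100 = 275
  van 5: 175 = 175
  van 6: 175 = 175
  van 7: 175 = 175
  van 8: 150 + 125 = 275
This matches the lower bound, so 8 is optimal.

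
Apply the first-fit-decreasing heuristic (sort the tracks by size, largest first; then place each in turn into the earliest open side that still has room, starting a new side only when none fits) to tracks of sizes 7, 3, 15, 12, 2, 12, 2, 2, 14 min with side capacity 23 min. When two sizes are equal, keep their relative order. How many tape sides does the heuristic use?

4

Sorted descending: 15, 14, 12, 12, 7, 3, 2, 2, 2.
  15 → side 1 (new)  [load 15/23]
  14 → side 2 (new)  [load 14/23]
  12 → side 3 (new)  [load 12/23]
  12 → side 4 (new)  [load 12/23]
  7 → side 1  [load 22/23]
  3 → side 2  [load 17/23]
  2 → side 2  [load 19/23]
  2 → side 2  [load 21/23]
  2 → side 2  [load 23/23]
4 tape sides opened.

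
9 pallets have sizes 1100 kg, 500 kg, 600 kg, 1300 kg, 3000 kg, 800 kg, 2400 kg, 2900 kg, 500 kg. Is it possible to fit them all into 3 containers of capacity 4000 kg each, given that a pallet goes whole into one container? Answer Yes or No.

No

Total = 13100 kg; ⌈13100/4000⌉ = 4.
At least 4 containers are required, but only 3 are allowed.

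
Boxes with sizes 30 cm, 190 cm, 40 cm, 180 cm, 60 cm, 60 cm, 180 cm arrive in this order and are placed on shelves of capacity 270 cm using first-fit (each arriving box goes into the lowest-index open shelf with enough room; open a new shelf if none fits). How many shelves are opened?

3

  30 → shelf 1 (new)  [load 30/270]
  190 → shelf 1  [load 220/270]
  40 → shelf 1  [load 260/270]
  180 → shelf 2 (new)  [load 180/270]
  60 → shelf 2  [load 240/270]
  60 → shelf 3 (new)  [load 60/270]
  180 → shelf 3  [load 240/270]
3 shelves opened.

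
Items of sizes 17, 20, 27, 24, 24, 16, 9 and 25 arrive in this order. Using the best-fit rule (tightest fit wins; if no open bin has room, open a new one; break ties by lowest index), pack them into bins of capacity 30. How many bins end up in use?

  17 → bin 1 (new)  [load 17/30]
  20 → bin 2 (new)  [load 20/30]
  27 → bin 3 (new)  [load 27/30]
  24 → bin 4 (new)  [load 24/30]
  24 → bin 5 (new)  [load 24/30]
  16 → bin 6 (new)  [load 16/30]
  9 → bin 2  [load 29/30]
  25 → bin 7 (new)  [load 25/30]
7 bins opened.

7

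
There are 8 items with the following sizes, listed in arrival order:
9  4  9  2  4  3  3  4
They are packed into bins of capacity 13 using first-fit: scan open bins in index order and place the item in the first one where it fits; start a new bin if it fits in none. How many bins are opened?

  9 → bin 1 (new)  [load 9/13]
  4 → bin 1  [load 13/13]
  9 → bin 2 (new)  [load 9/13]
  2 → bin 2  [load 11/13]
  4 → bin 3 (new)  [load 4/13]
  3 → bin 3  [load 7/13]
  3 → bin 3  [load 10/13]
  4 → bin 4 (new)  [load 4/13]
4 bins opened.

4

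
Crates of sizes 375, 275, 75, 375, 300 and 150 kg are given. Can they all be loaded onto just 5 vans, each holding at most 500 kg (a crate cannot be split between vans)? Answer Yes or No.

A valid assignment using 4 vans:
  van 1: 375 + 75 = 450
  van 2: 375 = 375
  van 3: 300 + 150 = 450
  van 4: 275 = 275
That uses only 4 ≤ 5, so 5 vans are enough.

Yes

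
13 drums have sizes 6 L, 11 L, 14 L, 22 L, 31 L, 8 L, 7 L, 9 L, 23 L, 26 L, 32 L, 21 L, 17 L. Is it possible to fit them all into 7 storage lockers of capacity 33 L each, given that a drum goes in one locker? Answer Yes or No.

Total = 227 L; ⌈227/33⌉ = 7.
The bound of 7 does not rule out 7, but exhaustive search shows no assignment into 7 storage lockers of capacity 33 L exists — the minimum is 8.

No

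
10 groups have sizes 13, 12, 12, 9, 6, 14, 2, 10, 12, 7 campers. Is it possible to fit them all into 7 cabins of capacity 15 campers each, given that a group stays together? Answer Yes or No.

No

Total = 97 campers; ⌈97/15⌉ = 7.
The bound of 7 does not rule out 7, but exhaustive search shows no assignment into 7 cabins of capacity 15 campers exists — the minimum is 8.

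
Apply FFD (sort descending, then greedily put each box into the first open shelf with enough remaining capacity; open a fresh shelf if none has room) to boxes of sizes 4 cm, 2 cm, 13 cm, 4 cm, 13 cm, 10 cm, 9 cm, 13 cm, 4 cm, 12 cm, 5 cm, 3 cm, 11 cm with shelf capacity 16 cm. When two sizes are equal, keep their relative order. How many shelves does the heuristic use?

7

Sorted descending: 13, 13, 13, 12, 11, 10, 9, 5, 4, 4, 4, 3, 2.
  13 → shelf 1 (new)  [load 13/16]
  13 → shelf 2 (new)  [load 13/16]
  13 → shelf 3 (new)  [load 13/16]
  12 → shelf 4 (new)  [load 12/16]
  11 → shelf 5 (new)  [load 11/16]
  10 → shelf 6 (new)  [load 10/16]
  9 → shelf 7 (new)  [load 9/16]
  5 → shelf 5  [load 16/16]
  4 → shelf 4  [load 16/16]
  4 → shelf 6  [load 14/16]
  4 → shelf 7  [load 13/16]
  3 → shelf 1  [load 16/16]
  2 → shelf 2  [load 15/16]
7 shelves opened.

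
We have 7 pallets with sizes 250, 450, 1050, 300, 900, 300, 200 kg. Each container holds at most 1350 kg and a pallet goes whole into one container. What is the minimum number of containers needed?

3

Total = 1050 + 900 + 450 + 300 + 300 + 250 + 200 = 3450 kg.
Lower bound: ⌈3450/1350⌉ = 3 containers.
A packing using 3 containers:
  container 1: 1050 + 300 = 1350
  container 2: 900 + 450 = 1350
  container 3: 300 + 250 + 200 = 750
This matches the lower bound, so 3 is optimal.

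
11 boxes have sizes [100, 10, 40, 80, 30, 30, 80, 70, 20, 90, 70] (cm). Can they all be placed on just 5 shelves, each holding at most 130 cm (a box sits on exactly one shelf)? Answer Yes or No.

Total = 620 cm; ⌈620/130⌉ = 5.
6 boxes each exceed half the capacity and cannot share a shelf, forcing at least 6 shelves.
At least 6 shelves are required, but only 5 are allowed.

No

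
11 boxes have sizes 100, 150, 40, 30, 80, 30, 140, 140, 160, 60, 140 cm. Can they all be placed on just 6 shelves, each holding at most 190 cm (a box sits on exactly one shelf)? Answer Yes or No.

No

Total = 1070 cm; ⌈1070/190⌉ = 6.
The bound of 6 does not rule out 6, but exhaustive search shows no assignment into 6 shelves of capacity 190 cm exists — the minimum is 7.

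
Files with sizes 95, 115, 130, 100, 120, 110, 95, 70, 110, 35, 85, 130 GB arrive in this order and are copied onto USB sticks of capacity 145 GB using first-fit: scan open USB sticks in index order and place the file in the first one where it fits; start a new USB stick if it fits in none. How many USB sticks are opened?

  95 → USB stick 1 (new)  [load 95/145]
  115 → USB stick 2 (new)  [load 115/145]
  130 → USB stick 3 (new)  [load 130/145]
  100 → USB stick 4 (new)  [load 100/145]
  120 → USB stick 5 (new)  [load 120/145]
  110 → USB stick 6 (new)  [load 110/145]
  95 → USB stick 7 (new)  [load 95/145]
  70 → USB stick 8 (new)  [load 70/145]
  110 → USB stick 9 (new)  [load 110/145]
  35 → USB stick 1  [load 130/145]
  85 → USB stick 10 (new)  [load 85/145]
  130 → USB stick 11 (new)  [load 130/145]
11 USB sticks opened.

11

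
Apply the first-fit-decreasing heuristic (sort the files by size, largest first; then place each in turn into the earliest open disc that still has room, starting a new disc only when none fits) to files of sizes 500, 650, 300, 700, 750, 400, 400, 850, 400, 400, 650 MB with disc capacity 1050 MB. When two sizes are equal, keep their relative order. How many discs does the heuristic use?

7

Sorted descending: 850, 750, 700, 650, 650, 500, 400, 400, 400, 400, 300.
  850 → disc 1 (new)  [load 850/1050]
  750 → disc 2 (new)  [load 750/1050]
  700 → disc 3 (new)  [load 700/1050]
  650 → disc 4 (new)  [load 650/1050]
  650 → disc 5 (new)  [load 650/1050]
  500 → disc 6 (new)  [load 500/1050]
  400 → disc 4  [load 1050/1050]
  400 → disc 5  [load 1050/1050]
  400 → disc 6  [load 900/1050]
  400 → disc 7 (new)  [load 400/1050]
  300 → disc 2  [load 1050/1050]
7 discs opened.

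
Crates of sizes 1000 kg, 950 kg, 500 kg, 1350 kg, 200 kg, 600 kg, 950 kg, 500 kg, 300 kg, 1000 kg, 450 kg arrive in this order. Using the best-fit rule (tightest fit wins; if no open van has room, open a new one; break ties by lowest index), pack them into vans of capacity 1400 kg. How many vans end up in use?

7

  1000 → van 1 (new)  [load 1000/1400]
  950 → van 2 (new)  [load 950/1400]
  500 → van 3 (new)  [load 500/1400]
  1350 → van 4 (new)  [load 1350/1400]
  200 → van 1  [load 1200/1400]
  600 → van 3  [load 1100/1400]
  950 → van 5 (new)  [load 950/1400]
  500 → van 6 (new)  [load 500/1400]
  300 → van 3  [load 1400/1400]
  1000 → van 7 (new)  [load 1000/1400]
  450 → van 2  [load 1400/1400]
7 vans opened.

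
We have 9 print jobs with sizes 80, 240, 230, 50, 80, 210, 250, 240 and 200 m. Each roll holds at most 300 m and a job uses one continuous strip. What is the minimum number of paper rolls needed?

6

Total = 250 + 240 + 240 + 230 + 210 + 200 + 80 + 80 + 50 = 1580 m.
Lower bound: ⌈1580/300⌉ = 6 paper rolls.
A packing using 6 paper rolls:
  roll 1: 250 + 50 = 300
  roll 2: 240 = 240
  roll 3: 240 = 240
  roll 4: 230 = 230
  roll 5: 210 + 80 = 290
  roll 6: 200 + 80 = 280
This matches the lower bound, so 6 is optimal.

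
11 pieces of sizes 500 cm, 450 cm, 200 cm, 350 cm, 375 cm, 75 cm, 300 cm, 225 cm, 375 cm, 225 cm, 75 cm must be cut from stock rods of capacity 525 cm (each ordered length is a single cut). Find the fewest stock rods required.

7

Total = 500 + 450 + 375 + 375 + 350 + 300 + 225 + 225 + 200 + 75 + 75 = 3150 cm.
Lower bound: ⌈3150/525⌉ = 6 stock rods.
A packing using 7 stock rods:
  stock rod 1: 500 = 500
  stock rod 2: 450 + 75 = 525
  stock rod 3: 375 + 75 = 450
  stock rod 4: 375 = 375
  stock rod 5: 350 = 350
  stock rod 6: 300 + 225 = 525
  stock rod 7: 225 + 200 = 425
No arrangement into 6 stock rods stays within capacity, so 7 is optimal.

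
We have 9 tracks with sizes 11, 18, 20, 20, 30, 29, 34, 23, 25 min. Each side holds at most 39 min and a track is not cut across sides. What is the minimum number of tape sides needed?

Total = 34 + 30 + 29 + 25 + 23 + 20 + 20 + 18 + 11 = 210 min.
Lower bound: ⌈210/39⌉ = 6 tape sides.
Also, 7 tracks each exceed 39/2 min, and no two of those can share a side, so at least 7 tape sides are needed.
A packing using 7 tape sides:
  side 1: 34 = 34
  side 2: 30 = 30
  side 3: 29 = 29
  side 4: 25 + 11 = 36
  side 5: 23 = 23
  side 6: 20 + 18 = 38
  side 7: 20 = 20
This matches the lower bound, so 7 is optimal.

7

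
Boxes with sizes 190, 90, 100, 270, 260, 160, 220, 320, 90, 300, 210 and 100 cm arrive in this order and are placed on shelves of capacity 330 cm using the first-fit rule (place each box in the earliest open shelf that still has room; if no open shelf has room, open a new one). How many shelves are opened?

8

  190 → shelf 1 (new)  [load 190/330]
  90 → shelf 1  [load 280/330]
  100 → shelf 2 (new)  [load 100/330]
  270 → shelf 3 (new)  [load 270/330]
  260 → shelf 4 (new)  [load 260/330]
  160 → shelf 2  [load 260/330]
  220 → shelf 5 (new)  [load 220/330]
  320 → shelf 6 (new)  [load 320/330]
  90 → shelf 5  [load 310/330]
  300 → shelf 7 (new)  [load 300/330]
  210 → shelf 8 (new)  [load 210/330]
  100 → shelf 8  [load 310/330]
8 shelves opened.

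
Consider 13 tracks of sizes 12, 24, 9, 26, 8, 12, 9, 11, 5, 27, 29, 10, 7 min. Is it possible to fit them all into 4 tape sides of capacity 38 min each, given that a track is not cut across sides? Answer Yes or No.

Total = 189 min; ⌈189/38⌉ = 5.
At least 5 tape sides are required, but only 4 are allowed.

No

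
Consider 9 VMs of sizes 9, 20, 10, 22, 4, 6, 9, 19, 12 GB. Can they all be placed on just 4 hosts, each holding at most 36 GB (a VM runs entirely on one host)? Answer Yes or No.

Yes

A valid assignment using 4 hosts:
  host 1: 22 + 12 = 34
  host 2: 20 + 10 + 6 = 36
  host 3: 19 + 9 + 4 = 32
  host 4: 9 = 9
Every load is within 36 GB, so 4 hosts suffice.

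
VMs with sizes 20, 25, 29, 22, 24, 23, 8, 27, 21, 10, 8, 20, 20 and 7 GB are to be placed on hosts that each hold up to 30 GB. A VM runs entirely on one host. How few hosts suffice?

Total = 29 + 27 + 25 + 24 + 23 + 22 + 21 + 20 + 20 + 20 + 10 + 8 + 8 + 7 = 264 GB.
Lower bound: ⌈264/30⌉ = 9 hosts.
Also, 10 VMs each exceed 15 GB, and no two of those can share a host, so at least 10 hosts are needed.
A packing using 10 hosts:
  host 1: 29 = 29
  host 2: 27 = 27
  host 3: 25 = 25
  host 4: 24 = 24
  host 5: 23 + 7 = 30
  host 6: 22 + 8 = 30
  host 7: 21 + 8 = 29
  host 8: 20 + 10 = 30
  host 9: 20 = 20
  host 10: 20 = 20
This matches the lower bound, so 10 is optimal.

10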